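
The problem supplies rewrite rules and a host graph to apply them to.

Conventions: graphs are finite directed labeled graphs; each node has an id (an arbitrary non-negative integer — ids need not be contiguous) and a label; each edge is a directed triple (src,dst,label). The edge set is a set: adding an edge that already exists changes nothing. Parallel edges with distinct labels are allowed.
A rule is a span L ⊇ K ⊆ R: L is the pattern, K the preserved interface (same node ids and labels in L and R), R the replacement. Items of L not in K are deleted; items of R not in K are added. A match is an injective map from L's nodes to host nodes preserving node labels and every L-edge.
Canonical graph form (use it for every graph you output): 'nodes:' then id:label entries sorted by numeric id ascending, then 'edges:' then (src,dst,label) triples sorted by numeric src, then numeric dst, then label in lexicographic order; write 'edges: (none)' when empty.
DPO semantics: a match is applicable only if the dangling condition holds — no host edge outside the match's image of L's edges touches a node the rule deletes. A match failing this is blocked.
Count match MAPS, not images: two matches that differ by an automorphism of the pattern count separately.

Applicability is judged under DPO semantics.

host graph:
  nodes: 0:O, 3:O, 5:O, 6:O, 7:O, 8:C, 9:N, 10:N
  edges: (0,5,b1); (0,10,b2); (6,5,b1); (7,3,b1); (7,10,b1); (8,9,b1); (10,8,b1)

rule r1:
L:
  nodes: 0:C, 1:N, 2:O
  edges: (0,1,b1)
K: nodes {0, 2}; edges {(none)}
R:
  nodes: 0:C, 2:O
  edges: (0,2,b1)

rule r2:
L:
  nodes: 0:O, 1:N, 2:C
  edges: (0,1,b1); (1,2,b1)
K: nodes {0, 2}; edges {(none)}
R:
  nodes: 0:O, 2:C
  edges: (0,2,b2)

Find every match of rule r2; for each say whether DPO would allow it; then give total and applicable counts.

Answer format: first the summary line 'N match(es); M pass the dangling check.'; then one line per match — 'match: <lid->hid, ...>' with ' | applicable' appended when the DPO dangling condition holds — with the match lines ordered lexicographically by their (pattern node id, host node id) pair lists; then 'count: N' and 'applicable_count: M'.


1 match(es); 0 pass the dangling check.
match: 0->7, 1->10, 2->8
count: 1
applicable_count: 0


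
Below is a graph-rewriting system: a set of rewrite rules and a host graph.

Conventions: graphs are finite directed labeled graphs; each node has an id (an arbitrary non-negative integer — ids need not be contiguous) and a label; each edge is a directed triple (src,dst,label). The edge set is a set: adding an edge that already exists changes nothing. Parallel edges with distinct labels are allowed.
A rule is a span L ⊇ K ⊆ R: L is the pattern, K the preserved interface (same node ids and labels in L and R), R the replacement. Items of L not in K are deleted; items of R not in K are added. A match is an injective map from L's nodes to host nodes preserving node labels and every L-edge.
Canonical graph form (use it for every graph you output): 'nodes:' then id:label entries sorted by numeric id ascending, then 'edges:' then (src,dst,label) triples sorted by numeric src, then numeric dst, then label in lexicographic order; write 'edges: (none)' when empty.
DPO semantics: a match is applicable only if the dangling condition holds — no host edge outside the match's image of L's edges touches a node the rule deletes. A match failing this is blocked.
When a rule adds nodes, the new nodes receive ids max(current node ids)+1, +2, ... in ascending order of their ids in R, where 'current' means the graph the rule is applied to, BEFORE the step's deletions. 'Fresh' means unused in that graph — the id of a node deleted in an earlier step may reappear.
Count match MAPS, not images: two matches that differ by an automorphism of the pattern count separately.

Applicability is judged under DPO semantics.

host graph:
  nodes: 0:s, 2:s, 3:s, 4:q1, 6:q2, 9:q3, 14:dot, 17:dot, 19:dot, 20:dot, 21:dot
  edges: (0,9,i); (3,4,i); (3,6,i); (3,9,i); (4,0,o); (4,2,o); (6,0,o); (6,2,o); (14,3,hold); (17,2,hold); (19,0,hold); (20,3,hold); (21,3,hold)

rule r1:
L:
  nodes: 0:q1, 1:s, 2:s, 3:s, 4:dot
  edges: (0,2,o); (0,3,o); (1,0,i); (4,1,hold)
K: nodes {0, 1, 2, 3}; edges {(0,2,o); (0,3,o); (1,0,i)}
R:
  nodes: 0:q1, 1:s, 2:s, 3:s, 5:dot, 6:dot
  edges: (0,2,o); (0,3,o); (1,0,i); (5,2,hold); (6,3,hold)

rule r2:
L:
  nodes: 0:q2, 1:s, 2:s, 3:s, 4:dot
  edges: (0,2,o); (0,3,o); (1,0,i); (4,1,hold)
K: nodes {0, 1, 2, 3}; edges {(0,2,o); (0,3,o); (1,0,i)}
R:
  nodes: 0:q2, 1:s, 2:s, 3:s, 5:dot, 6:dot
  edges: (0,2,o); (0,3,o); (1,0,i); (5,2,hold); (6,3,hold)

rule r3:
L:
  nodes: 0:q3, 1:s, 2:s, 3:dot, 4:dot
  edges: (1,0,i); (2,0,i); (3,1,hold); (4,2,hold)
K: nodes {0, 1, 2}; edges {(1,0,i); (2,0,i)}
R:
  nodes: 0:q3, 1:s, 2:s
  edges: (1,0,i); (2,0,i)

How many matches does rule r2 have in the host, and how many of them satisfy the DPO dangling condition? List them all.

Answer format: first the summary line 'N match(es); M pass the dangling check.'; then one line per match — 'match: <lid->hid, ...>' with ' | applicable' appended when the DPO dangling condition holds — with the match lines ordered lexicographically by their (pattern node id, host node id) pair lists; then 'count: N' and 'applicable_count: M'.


6 match(es); 6 pass the dangling check.
match: 0->6, 1->3, 2->0, 3->2, 4->14 | applicable
match: 0->6, 1->3, 2->0, 3->2, 4->20 | applicable
match: 0->6, 1->3, 2->0, 3->2, 4->21 | applicable
match: 0->6, 1->3, 2->2, 3->0, 4->14 | applicable
match: 0->6, 1->3, 2->2, 3->0, 4->20 | applicable
match: 0->6, 1->3, 2->2, 3->0, 4->21 | applicable
count: 6
applicable_count: 6


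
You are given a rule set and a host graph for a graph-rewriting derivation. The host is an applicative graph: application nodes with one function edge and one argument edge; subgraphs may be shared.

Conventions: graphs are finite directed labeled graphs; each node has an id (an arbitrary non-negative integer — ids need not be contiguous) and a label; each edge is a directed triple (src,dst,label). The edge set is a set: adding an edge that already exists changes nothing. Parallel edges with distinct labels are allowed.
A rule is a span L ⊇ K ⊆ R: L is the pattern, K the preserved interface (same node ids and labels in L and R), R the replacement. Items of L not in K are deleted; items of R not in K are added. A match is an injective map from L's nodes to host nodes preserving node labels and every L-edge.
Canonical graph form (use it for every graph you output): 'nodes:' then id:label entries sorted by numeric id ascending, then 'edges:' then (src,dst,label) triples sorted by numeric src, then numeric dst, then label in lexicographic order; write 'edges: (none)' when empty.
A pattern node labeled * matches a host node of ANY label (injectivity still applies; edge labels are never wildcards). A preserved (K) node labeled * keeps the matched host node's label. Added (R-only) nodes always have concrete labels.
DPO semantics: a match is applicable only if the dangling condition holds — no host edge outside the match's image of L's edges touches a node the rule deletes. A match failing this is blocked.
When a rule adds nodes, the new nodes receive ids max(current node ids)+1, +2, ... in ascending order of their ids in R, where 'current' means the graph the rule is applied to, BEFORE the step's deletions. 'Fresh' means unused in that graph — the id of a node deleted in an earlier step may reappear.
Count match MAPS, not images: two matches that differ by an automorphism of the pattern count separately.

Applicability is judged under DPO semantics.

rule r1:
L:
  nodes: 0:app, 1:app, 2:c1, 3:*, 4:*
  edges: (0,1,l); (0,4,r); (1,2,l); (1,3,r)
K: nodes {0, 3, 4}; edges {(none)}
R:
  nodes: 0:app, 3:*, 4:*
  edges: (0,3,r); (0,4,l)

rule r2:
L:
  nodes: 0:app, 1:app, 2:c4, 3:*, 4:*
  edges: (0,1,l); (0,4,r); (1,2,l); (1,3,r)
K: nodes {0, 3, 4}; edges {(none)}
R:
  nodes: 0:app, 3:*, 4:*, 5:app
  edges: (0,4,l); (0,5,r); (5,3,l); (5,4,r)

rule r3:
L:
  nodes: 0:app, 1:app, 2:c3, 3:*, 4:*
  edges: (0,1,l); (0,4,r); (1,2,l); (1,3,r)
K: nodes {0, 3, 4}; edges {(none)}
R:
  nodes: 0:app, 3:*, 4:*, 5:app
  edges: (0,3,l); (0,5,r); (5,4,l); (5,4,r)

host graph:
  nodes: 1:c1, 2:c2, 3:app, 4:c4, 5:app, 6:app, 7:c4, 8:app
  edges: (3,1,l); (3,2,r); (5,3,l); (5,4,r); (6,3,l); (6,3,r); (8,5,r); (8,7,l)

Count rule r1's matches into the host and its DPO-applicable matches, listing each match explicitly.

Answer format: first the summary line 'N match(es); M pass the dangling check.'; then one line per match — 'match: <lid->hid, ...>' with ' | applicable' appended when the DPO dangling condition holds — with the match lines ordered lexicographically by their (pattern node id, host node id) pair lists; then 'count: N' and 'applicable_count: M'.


1 match(es); 0 pass the dangling check.
match: 0->5, 1->3, 2->1, 3->2, 4->4
count: 1
applicable_count: 0


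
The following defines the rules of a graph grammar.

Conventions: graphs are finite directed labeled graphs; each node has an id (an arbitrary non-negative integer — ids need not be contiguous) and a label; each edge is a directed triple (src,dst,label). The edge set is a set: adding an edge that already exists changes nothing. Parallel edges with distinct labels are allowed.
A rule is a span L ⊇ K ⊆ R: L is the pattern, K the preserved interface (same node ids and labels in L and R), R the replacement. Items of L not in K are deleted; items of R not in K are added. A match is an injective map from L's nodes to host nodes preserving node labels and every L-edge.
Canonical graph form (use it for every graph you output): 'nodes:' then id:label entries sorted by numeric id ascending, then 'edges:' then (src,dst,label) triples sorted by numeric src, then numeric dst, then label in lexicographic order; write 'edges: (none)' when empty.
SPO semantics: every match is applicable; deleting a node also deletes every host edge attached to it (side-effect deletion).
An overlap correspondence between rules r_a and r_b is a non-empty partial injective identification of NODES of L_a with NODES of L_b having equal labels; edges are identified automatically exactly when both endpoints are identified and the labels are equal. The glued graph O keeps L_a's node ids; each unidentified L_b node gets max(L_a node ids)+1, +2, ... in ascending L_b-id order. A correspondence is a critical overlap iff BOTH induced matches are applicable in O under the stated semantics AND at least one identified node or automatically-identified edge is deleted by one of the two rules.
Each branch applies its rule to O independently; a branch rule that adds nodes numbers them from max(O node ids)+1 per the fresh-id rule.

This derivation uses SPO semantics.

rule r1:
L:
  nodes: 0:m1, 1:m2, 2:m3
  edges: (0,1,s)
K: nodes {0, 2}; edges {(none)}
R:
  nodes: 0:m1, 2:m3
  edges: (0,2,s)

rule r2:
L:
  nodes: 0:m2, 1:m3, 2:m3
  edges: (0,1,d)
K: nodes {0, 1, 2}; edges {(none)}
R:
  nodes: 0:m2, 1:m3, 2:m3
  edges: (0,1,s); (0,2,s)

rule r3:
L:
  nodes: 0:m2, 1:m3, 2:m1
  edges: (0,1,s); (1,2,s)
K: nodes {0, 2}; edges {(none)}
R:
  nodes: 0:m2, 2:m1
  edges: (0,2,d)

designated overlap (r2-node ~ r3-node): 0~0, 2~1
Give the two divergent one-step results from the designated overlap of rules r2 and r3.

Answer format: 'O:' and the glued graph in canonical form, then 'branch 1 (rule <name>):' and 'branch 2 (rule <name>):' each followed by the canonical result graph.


O:
nodes: 0:m2, 1:m3, 2:m3, 3:m1
edges: (0,1,d); (0,2,s); (2,3,s)
branch 1 (rule r2):
nodes: 0:m2, 1:m3, 2:m3, 3:m1
edges: (0,1,s); (0,2,s); (2,3,s)
branch 2 (rule r3):
nodes: 0:m2, 1:m3, 3:m1
edges: (0,1,d); (0,3,d)


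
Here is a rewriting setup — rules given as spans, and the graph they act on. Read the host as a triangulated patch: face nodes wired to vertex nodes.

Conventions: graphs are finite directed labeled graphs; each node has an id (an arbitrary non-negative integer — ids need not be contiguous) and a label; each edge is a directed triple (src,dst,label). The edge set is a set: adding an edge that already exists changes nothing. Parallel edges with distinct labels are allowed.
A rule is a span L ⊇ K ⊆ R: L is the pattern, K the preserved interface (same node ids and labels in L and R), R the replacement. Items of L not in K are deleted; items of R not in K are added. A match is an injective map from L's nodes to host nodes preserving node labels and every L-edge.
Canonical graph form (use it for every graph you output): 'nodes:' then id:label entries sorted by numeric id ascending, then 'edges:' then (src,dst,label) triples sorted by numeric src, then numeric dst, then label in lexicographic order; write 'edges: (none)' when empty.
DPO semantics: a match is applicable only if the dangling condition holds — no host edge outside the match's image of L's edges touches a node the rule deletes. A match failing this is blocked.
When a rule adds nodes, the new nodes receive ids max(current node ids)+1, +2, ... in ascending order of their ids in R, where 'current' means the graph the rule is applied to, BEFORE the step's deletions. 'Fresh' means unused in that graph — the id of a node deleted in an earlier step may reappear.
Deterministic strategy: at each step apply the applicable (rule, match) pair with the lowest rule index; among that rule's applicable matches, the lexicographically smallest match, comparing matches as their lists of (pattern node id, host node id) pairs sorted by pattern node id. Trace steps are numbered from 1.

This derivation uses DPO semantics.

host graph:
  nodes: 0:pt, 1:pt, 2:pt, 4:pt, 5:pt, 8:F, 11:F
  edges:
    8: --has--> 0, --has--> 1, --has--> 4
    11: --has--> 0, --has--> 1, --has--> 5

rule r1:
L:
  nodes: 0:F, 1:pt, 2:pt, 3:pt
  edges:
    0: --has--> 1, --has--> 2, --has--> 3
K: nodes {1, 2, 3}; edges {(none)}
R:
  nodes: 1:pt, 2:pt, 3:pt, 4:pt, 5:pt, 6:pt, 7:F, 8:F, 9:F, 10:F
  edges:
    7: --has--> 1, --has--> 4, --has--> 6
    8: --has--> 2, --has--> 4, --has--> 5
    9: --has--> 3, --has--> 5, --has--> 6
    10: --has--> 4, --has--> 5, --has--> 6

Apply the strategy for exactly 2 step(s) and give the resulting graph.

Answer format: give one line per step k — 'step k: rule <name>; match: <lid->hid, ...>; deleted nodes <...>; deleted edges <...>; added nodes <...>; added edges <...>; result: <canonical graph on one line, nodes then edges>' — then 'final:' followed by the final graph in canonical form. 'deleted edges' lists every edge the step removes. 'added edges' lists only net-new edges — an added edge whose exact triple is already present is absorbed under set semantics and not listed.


step 1: rule r1; match: 0->8, 1->0, 2->1, 3->4; deleted nodes 8; deleted edges (8,0,has); (8,1,has); (8,4,has); added nodes 12, 13, 14, 15, 16, 17, 18; added edges (15,0,has); (15,12,has); (15,14,has); (16,1,has); (16,12,has); (16,13,has); (17,4,has); (17,13,has); (17,14,has); (18,12,has); (18,13,has); (18,14,has); result: nodes: 0:pt, 1:pt, 2:pt, 4:pt, 5:pt, 11:F, 12:pt, 13:pt, 14:pt, 15:F, 16:F, 17:F, 18:F edges: (11,0,has); (11,1,has); (11,5,has); (15,0,has); (15,12,has); (15,14,has); (16,1,has); (16,12,has); (16,13,has); (17,4,has); (17,13,has); (17,14,has); (18,12,has); (18,13,has); (18,14,has)
step 2: rule r1; match: 0->11, 1->0, 2->1, 3->5; deleted nodes 11; deleted edges (11,0,has); (11,1,has); (11,5,has); added nodes 19, 20, 21, 22, 23, 24, 25; added edges (22,0,has); (22,19,has); (22,21,has); (23,1,has); (23,19,has); (23,20,has); (24,5,has); (24,20,has); (24,21,has); (25,19,has); (25,20,has); (25,21,has); result: nodes: 0:pt, 1:pt, 2:pt, 4:pt, 5:pt, 12:pt, 13:pt, 14:pt, 15:F, 16:F, 17:F, 18:F, 19:pt, 20:pt, 21:pt, 22:F, 23:F, 24:F, 25:F edges: (15,0,has); (15,12,has); (15,14,has); (16,1,has); (16,12,has); (16,13,has); (17,4,has); (17,13,has); (17,14,has); (18,12,has); (18,13,has); (18,14,has); (22,0,has); (22,19,has); (22,21,has); (23,1,has); (23,19,has); (23,20,has); (24,5,has); (24,20,has); (24,21,has); (25,19,has); (25,20,has); (25,21,has)
final:
nodes: 0:pt, 1:pt, 2:pt, 4:pt, 5:pt, 12:pt, 13:pt, 14:pt, 15:F, 16:F, 17:F, 18:F, 19:pt, 20:pt, 21:pt, 22:F, 23:F, 24:F, 25:F
edges: (15,0,has); (15,12,has); (15,14,has); (16,1,has); (16,12,has); (16,13,has); (17,4,has); (17,13,has); (17,14,has); (18,12,has); (18,13,has); (18,14,has); (22,0,has); (22,19,has); (22,21,has); (23,1,has); (23,19,has); (23,20,has); (24,5,has); (24,20,has); (24,21,has); (25,19,has); (25,20,has); (25,21,has)


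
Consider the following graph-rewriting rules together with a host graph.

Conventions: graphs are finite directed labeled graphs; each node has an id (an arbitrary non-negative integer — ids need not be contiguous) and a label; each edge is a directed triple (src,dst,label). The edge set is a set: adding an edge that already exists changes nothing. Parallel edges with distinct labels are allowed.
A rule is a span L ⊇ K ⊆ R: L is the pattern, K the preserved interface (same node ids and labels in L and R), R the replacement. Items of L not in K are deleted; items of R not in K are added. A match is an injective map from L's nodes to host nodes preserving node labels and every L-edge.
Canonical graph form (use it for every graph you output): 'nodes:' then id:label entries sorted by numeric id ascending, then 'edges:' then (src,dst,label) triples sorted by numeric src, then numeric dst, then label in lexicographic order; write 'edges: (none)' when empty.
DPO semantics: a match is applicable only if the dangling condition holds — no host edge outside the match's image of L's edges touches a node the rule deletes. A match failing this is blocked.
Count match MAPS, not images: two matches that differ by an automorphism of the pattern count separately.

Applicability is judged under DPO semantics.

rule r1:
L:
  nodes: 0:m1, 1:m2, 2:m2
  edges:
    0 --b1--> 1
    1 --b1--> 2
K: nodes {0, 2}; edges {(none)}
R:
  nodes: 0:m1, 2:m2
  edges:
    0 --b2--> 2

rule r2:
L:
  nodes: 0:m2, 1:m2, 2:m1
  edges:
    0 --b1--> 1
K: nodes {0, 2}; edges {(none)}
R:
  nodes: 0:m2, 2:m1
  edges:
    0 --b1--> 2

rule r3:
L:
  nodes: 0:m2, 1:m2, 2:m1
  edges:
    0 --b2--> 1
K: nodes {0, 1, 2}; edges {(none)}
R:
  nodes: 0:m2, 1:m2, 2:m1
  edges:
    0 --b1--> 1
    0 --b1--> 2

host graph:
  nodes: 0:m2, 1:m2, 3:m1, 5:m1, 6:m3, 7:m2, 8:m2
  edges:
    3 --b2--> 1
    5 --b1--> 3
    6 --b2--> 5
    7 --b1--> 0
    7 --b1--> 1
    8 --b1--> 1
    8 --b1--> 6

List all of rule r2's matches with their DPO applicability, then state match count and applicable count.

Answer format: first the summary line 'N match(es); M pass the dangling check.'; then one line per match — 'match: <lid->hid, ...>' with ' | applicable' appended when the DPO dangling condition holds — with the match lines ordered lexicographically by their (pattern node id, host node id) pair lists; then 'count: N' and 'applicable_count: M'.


6 match(es); 2 pass the dangling check.
match: 0->7, 1->0, 2->3 | applicable
match: 0->7, 1->0, 2->5 | applicable
match: 0->7, 1->1, 2->3
match: 0->7, 1->1, 2->5
match: 0->8, 1->1, 2->3
match: 0->8, 1->1, 2->5
count: 6
applicable_count: 2


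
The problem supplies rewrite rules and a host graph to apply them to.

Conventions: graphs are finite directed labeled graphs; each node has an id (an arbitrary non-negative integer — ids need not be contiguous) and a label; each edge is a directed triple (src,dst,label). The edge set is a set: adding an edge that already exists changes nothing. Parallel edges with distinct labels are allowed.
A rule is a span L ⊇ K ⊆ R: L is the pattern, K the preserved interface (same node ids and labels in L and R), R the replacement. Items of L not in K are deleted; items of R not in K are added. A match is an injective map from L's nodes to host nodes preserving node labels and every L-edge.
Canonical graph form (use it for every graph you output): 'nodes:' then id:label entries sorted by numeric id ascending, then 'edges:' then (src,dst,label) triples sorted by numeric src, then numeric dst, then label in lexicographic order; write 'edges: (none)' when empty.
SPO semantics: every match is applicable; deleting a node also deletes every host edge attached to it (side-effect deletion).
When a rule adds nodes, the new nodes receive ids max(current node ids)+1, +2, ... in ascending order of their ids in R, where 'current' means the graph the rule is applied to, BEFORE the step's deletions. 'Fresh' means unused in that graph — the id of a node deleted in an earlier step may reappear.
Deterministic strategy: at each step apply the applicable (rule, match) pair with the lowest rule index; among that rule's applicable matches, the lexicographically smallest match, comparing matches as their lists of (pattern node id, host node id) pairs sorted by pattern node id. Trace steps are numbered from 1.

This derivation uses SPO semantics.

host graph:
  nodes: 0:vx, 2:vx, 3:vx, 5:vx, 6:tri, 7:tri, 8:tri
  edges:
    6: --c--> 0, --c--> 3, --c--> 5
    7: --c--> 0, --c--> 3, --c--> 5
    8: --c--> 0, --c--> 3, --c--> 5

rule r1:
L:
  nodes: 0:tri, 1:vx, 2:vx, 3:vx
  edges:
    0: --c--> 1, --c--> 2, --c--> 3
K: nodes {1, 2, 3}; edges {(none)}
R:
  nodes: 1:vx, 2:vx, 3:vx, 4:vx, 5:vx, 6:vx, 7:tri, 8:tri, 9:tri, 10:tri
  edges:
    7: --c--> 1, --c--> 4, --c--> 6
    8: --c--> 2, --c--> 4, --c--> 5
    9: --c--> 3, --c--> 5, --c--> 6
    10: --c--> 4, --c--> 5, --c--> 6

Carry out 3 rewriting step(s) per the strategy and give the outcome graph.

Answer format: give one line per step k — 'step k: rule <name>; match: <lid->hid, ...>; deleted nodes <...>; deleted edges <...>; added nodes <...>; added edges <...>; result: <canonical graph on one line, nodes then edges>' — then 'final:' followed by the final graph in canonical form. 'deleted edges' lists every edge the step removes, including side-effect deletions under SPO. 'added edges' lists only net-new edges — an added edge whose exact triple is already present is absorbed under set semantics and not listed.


step 1: rule r1; match: 0->6, 1->0, 2->3, 3->5; deleted nodes 6; deleted edges (6,0,c); (6,3,c); (6,5,c); added nodes 9, 10, 11, 12, 13, 14, 15; added edges (12,0,c); (12,9,c); (12,11,c); (13,3,c); (13,9,c); (13,10,c); (14,5,c); (14,10,c); (14,11,c); (15,9,c); (15,10,c); (15,11,c); result: nodes: 0:vx, 2:vx, 3:vx, 5:vx, 7:tri, 8:tri, 9:vx, 10:vx, 11:vx, 12:tri, 13:tri, 14:tri, 15:tri edges: (7,0,c); (7,3,c); (7,5,c); (8,0,c); (8,3,c); (8,5,c); (12,0,c); (12,9,c); (12,11,c); (13,3,c); (13,9,c); (13,10,c); (14,5,c); (14,10,c); (14,11,c); (15,9,c); (15,10,c); (15,11,c)
step 2: rule r1; match: 0->7, 1->0, 2->3, 3->5; deleted nodes 7; deleted edges (7,0,c); (7,3,c); (7,5,c); added nodes 16, 17, 18, 19, 20, 21, 22; added edges (19,0,c); (19,16,c); (19,18,c); (20,3,c); (20,16,c); (20,17,c); (21,5,c); (21,17,c); (21,18,c); (22,16,c); (22,17,c); (22,18,c); result: nodes: 0:vx, 2:vx, 3:vx, 5:vx, 8:tri, 9:vx, 10:vx, 11:vx, 12:tri, 13:tri, 14:tri, 15:tri, 16:vx, 17:vx, 18:vx, 19:tri, 20:tri, 21:tri, 22:tri edges: (8,0,c); (8,3,c); (8,5,c); (12,0,c); (12,9,c); (12,11,c); (13,3,c); (13,9,c); (13,10,c); (14,5,c); (14,10,c); (14,11,c); (15,9,c); (15,10,c); (15,11,c); (19,0,c); (19,16,c); (19,18,c); (20,3,c); (20,16,c); (20,17,c); (21,5,c); (21,17,c); (21,18,c); (22,16,c); (22,17,c); (22,18,c)
step 3: rule r1; match: 0->8, 1->0, 2->3, 3->5; deleted nodes 8; deleted edges (8,0,c); (8,3,c); (8,5,c); added nodes 23, 24, 25, 26, 27, 28, 29; added edges (26,0,c); (26,23,c); (26,25,c); (27,3,c); (27,23,c); (27,24,c); (28,5,c); (28,24,c); (28,25,c); (29,23,c); (29,24,c); (29,25,c); result: nodes: 0:vx, 2:vx, 3:vx, 5:vx, 9:vx, 10:vx, 11:vx, 12:tri, 13:tri, 14:tri, 15:tri, 16:vx, 17:vx, 18:vx, 19:tri, 20:tri, 21:tri, 22:tri, 23:vx, 24:vx, 25:vx, 26:tri, 27:tri, 28:tri, 29:tri edges: (12,0,c); (12,9,c); (12,11,c); (13,3,c); (13,9,c); (13,10,c); (14,5,c); (14,10,c); (14,11,c); (15,9,c); (15,10,c); (15,11,c); (19,0,c); (19,16,c); (19,18,c); (20,3,c); (20,16,c); (20,17,c); (21,5,c); (21,17,c); (21,18,c); (22,16,c); (22,17,c); (22,18,c); (26,0,c); (26,23,c); (26,25,c); (27,3,c); (27,23,c); (27,24,c); (28,5,c); (28,24,c); (28,25,c); (29,23,c); (29,24,c); (29,25,c)
final:
nodes: 0:vx, 2:vx, 3:vx, 5:vx, 9:vx, 10:vx, 11:vx, 12:tri, 13:tri, 14:tri, 15:tri, 16:vx, 17:vx, 18:vx, 19:tri, 20:tri, 21:tri, 22:tri, 23:vx, 24:vx, 25:vx, 26:tri, 27:tri, 28:tri, 29:tri
edges: (12,0,c); (12,9,c); (12,11,c); (13,3,c); (13,9,c); (13,10,c); (14,5,c); (14,10,c); (14,11,c); (15,9,c); (15,10,c); (15,11,c); (19,0,c); (19,16,c); (19,18,c); (20,3,c); (20,16,c); (20,17,c); (21,5,c); (21,17,c); (21,18,c); (22,16,c); (22,17,c); (22,18,c); (26,0,c); (26,23,c); (26,25,c); (27,3,c); (27,23,c); (27,24,c); (28,5,c); (28,24,c); (28,25,c); (29,23,c); (29,24,c); (29,25,c)


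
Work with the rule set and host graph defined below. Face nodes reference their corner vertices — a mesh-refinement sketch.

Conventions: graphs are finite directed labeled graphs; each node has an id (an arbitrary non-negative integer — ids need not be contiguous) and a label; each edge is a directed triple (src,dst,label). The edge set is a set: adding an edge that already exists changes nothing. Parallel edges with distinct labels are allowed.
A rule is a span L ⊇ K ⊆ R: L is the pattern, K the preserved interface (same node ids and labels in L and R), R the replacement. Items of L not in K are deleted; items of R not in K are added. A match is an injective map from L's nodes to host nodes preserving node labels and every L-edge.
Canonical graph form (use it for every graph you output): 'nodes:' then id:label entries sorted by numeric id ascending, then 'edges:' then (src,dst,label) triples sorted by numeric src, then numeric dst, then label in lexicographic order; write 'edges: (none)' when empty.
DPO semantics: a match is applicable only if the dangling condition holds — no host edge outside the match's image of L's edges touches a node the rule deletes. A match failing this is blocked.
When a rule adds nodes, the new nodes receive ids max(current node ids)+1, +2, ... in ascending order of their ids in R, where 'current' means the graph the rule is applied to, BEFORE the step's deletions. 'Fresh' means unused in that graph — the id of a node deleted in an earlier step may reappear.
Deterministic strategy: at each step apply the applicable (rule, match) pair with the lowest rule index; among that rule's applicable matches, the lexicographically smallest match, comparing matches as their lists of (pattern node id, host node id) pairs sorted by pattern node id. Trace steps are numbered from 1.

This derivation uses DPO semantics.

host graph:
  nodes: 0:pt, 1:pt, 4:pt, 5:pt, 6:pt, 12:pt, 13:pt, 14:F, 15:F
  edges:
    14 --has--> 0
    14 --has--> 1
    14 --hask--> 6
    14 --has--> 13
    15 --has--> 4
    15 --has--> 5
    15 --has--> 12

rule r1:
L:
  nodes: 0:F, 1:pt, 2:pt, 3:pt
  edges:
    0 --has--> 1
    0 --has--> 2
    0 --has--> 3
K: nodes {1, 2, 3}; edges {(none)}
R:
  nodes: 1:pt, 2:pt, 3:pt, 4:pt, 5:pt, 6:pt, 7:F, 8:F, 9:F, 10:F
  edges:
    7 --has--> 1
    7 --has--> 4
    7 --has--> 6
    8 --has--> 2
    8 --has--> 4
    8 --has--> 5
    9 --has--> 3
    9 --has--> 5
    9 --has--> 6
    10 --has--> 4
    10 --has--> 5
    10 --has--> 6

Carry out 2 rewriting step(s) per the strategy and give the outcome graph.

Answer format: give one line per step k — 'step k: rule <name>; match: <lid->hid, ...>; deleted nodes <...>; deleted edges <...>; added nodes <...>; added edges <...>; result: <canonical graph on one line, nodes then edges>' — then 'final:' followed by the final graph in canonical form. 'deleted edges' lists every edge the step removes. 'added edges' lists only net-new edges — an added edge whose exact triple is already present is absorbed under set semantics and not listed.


step 1: rule r1; match: 0->15, 1->4, 2->5, 3->12; deleted nodes 15; deleted edges (15,4,has); (15,5,has); (15,12,has); added nodes 16, 17, 18, 19, 20, 21, 22; added edges (19,4,has); (19,16,has); (19,18,has); (20,5,has); (20,16,has); (20,17,has); (21,12,has); (21,17,has); (21,18,has); (22,16,has); (22,17,has); (22,18,has); result: nodes: 0:pt, 1:pt, 4:pt, 5:pt, 6:pt, 12:pt, 13:pt, 14:F, 16:pt, 17:pt, 18:pt, 19:F, 20:F, 21:F, 22:F edges: (14,0,has); (14,1,has); (14,6,hask); (14,13,has); (19,4,has); (19,16,has); (19,18,has); (20,5,has); (20,16,has); (20,17,has); (21,12,has); (21,17,has); (21,18,has); (22,16,has); (22,17,has); (22,18,has)
step 2: rule r1; match: 0->19, 1->4, 2->16, 3->18; deleted nodes 19; deleted edges (19,4,has); (19,16,has); (19,18,has); added nodes 23, 24, 25, 26, 27, 28, 29; added edges (26,4,has); (26,23,has); (26,25,has); (27,16,has); (27,23,has); (27,24,has); (28,18,has); (28,24,has); (28,25,has); (29,23,has); (29,24,has); (29,25,has); result: nodes: 0:pt, 1:pt, 4:pt, 5:pt, 6:pt, 12:pt, 13:pt, 14:F, 16:pt, 17:pt, 18:pt, 20:F, 21:F, 22:F, 23:pt, 24:pt, 25:pt, 26:F, 27:F, 28:F, 29:F edges: (14,0,has); (14,1,has); (14,6,hask); (14,13,has); (20,5,has); (20,16,has); (20,17,has); (21,12,has); (21,17,has); (21,18,has); (22,16,has); (22,17,has); (22,18,has); (26,4,has); (26,23,has); (26,25,has); (27,16,has); (27,23,has); (27,24,has); (28,18,has); (28,24,has); (28,25,has); (29,23,has); (29,24,has); (29,25,has)
final:
nodes: 0:pt, 1:pt, 4:pt, 5:pt, 6:pt, 12:pt, 13:pt, 14:F, 16:pt, 17:pt, 18:pt, 20:F, 21:F, 22:F, 23:pt, 24:pt, 25:pt, 26:F, 27:F, 28:F, 29:F
edges: (14,0,has); (14,1,has); (14,6,hask); (14,13,has); (20,5,has); (20,16,has); (20,17,has); (21,12,has); (21,17,has); (21,18,has); (22,16,has); (22,17,has); (22,18,has); (26,4,has); (26,23,has); (26,25,has); (27,16,has); (27,23,has); (27,24,has); (28,18,has); (28,24,has); (28,25,has); (29,23,has); (29,24,has); (29,25,has)


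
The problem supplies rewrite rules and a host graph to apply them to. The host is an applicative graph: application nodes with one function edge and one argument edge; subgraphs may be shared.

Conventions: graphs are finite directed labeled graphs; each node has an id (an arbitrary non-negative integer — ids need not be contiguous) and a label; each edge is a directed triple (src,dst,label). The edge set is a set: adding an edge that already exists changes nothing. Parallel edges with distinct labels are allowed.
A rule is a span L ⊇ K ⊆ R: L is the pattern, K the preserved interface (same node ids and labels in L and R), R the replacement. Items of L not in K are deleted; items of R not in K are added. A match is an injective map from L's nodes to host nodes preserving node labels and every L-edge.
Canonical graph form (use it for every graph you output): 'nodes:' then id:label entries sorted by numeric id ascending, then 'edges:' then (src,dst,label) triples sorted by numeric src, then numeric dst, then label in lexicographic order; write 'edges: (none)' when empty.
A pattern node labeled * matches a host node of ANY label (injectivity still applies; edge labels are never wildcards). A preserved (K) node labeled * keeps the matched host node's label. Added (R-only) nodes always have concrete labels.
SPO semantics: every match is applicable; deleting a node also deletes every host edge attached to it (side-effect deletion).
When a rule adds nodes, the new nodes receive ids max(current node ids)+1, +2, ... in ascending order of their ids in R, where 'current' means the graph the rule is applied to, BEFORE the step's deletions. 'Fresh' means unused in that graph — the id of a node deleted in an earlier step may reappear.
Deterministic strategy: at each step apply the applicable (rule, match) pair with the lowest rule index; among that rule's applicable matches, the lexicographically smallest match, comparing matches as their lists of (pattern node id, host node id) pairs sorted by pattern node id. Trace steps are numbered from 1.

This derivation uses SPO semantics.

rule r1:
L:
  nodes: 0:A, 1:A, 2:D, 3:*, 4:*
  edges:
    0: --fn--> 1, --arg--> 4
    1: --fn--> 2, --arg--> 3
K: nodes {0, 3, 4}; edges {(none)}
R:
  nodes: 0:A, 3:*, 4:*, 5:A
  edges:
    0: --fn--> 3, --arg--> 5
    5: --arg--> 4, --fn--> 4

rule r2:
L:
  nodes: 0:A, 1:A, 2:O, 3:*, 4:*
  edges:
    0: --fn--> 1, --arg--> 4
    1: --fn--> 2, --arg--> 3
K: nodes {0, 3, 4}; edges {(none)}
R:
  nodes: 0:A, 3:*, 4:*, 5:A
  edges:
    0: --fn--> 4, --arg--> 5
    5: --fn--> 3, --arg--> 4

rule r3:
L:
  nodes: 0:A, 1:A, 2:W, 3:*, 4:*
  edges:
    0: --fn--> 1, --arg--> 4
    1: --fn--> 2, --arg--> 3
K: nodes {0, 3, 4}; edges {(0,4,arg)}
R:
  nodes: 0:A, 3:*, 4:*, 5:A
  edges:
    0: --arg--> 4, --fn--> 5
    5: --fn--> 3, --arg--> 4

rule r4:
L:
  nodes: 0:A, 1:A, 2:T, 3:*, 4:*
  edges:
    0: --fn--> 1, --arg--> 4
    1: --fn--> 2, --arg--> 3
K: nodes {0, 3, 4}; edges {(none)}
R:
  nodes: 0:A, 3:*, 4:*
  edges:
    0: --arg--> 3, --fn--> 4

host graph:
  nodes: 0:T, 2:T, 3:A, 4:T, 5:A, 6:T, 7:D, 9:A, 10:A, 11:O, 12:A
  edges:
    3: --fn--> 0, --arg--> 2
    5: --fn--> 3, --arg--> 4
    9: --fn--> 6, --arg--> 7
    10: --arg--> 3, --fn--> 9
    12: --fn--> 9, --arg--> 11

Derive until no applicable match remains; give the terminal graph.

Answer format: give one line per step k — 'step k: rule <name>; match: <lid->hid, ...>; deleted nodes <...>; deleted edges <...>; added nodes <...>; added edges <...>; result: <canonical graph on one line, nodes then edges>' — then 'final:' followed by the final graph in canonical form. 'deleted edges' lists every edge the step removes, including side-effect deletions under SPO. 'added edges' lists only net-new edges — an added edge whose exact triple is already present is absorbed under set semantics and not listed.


step 1: rule r4; match: 0->5, 1->3, 2->0, 3->2, 4->4; deleted nodes 0, 3; deleted edges (3,0,fn); (3,2,arg); (5,3,fn); (5,4,arg); (10,3,arg); added nodes (none); added edges (5,2,arg); (5,4,fn); result: nodes: 2:T, 4:T, 5:A, 6:T, 7:D, 9:A, 10:A, 11:O, 12:A edges: (5,2,arg); (5,4,fn); (9,6,fn); (9,7,arg); (10,9,fn); (12,9,fn); (12,11,arg)
step 2: rule r4; match: 0->12, 1->9, 2->6, 3->7, 4->11; deleted nodes 6, 9; deleted edges (9,6,fn); (9,7,arg); (10,9,fn); (12,9,fn); (12,11,arg); added nodes (none); added edges (12,7,arg); (12,11,fn); result: nodes: 2:T, 4:T, 5:A, 7:D, 10:A, 11:O, 12:A edges: (5,2,arg); (5,4,fn); (12,7,arg); (12,11,fn)
final:
nodes: 2:T, 4:T, 5:A, 7:D, 10:A, 11:O, 12:A
edges: (5,2,arg); (5,4,fn); (12,7,arg); (12,11,fn)


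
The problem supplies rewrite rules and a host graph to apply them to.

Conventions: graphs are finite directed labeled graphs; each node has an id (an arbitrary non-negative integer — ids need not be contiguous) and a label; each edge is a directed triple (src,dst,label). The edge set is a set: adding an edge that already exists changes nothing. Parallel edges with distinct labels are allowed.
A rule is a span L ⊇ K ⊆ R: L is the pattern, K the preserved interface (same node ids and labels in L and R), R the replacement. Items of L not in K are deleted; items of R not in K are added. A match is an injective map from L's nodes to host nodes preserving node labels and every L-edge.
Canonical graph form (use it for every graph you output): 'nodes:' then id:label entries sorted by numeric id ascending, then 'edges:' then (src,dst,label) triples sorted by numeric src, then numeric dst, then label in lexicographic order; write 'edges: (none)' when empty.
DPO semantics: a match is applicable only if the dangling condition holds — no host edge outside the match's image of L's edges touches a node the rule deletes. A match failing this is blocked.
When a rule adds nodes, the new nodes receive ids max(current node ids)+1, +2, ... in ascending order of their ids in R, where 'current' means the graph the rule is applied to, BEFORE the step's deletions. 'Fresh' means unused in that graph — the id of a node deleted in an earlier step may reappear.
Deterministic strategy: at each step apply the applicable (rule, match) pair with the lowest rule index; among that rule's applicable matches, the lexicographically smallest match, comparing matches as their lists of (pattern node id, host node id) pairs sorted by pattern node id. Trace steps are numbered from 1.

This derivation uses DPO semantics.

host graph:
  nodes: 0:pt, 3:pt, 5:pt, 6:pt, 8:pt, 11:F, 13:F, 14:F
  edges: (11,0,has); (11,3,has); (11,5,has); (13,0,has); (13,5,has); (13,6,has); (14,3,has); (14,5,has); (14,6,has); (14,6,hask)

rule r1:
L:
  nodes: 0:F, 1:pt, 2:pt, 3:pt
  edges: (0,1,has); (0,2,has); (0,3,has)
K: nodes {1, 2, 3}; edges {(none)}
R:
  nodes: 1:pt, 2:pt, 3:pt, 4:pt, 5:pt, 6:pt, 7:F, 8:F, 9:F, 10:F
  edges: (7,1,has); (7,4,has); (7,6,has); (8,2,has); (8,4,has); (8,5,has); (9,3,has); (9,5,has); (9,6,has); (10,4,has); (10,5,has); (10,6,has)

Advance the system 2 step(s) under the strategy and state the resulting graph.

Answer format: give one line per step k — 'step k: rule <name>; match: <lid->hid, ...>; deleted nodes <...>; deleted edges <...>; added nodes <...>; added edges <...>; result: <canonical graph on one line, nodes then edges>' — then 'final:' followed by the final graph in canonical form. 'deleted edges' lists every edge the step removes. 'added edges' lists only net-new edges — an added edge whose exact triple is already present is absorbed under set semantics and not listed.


step 1: rule r1; match: 0->11, 1->0, 2->3, 3->5; deleted nodes 11; deleted edges (11,0,has); (11,3,has); (11,5,has); added nodes 15, 16, 17, 18, 19, 20, 21; added edges (18,0,has); (18,15,has); (18,17,has); (19,3,has); (19,15,has); (19,16,has); (20,5,has); (20,16,has); (20,17,has); (21,15,has); (21,16,has); (21,17,has); result: nodes: 0:pt, 3:pt, 5:pt, 6:pt, 8:pt, 13:F, 14:F, 15:pt, 16:pt, 17:pt, 18:F, 19:F, 20:F, 21:F edges: (13,0,has); (13,5,has); (13,6,has); (14,3,has); (14,5,has); (14,6,has); (14,6,hask); (18,0,has); (18,15,has); (18,17,has); (19,3,has); (19,15,has); (19,16,has); (20,5,has); (20,16,has); (20,17,has); (21,15,has); (21,16,has); (21,17,has)
step 2: rule r1; match: 0->13, 1->0, 2->5, 3->6; deleted nodes 13; deleted edges (13,0,has); (13,5,has); (13,6,has); added nodes 22, 23, 24, 25, 26, 27, 28; added edges (25,0,has); (25,22,has); (25,24,has); (26,5,has); (26,22,has); (26,23,has); (27,6,has); (27,23,has); (27,24,has); (28,22,has); (28,23,has); (28,24,has); result: nodes: 0:pt, 3:pt, 5:pt, 6:pt, 8:pt, 14:F, 15:pt, 16:pt, 17:pt, 18:F, 19:F, 20:F, 21:F, 22:pt, 23:pt, 24:pt, 25:F, 26:F, 27:F, 28:F edges: (14,3,has); (14,5,has); (14,6,has); (14,6,hask); (18,0,has); (18,15,has); (18,17,has); (19,3,has); (19,15,has); (19,16,has); (20,5,has); (20,16,has); (20,17,has); (21,15,has); (21,16,has); (21,17,has); (25,0,has); (25,22,has); (25,24,has); (26,5,has); (26,22,has); (26,23,has); (27,6,has); (27,23,has); (27,24,has); (28,22,has); (28,23,has); (28,24,has)
final:
nodes: 0:pt, 3:pt, 5:pt, 6:pt, 8:pt, 14:F, 15:pt, 16:pt, 17:pt, 18:F, 19:F, 20:F, 21:F, 22:pt, 23:pt, 24:pt, 25:F, 26:F, 27:F, 28:F
edges: (14,3,has); (14,5,has); (14,6,has); (14,6,hask); (18,0,has); (18,15,has); (18,17,has); (19,3,has); (19,15,has); (19,16,has); (20,5,has); (20,16,has); (20,17,has); (21,15,has); (21,16,has); (21,17,has); (25,0,has); (25,22,has); (25,24,has); (26,5,has); (26,22,has); (26,23,has); (27,6,has); (27,23,has); (27,24,has); (28,22,has); (28,23,has); (28,24,has)


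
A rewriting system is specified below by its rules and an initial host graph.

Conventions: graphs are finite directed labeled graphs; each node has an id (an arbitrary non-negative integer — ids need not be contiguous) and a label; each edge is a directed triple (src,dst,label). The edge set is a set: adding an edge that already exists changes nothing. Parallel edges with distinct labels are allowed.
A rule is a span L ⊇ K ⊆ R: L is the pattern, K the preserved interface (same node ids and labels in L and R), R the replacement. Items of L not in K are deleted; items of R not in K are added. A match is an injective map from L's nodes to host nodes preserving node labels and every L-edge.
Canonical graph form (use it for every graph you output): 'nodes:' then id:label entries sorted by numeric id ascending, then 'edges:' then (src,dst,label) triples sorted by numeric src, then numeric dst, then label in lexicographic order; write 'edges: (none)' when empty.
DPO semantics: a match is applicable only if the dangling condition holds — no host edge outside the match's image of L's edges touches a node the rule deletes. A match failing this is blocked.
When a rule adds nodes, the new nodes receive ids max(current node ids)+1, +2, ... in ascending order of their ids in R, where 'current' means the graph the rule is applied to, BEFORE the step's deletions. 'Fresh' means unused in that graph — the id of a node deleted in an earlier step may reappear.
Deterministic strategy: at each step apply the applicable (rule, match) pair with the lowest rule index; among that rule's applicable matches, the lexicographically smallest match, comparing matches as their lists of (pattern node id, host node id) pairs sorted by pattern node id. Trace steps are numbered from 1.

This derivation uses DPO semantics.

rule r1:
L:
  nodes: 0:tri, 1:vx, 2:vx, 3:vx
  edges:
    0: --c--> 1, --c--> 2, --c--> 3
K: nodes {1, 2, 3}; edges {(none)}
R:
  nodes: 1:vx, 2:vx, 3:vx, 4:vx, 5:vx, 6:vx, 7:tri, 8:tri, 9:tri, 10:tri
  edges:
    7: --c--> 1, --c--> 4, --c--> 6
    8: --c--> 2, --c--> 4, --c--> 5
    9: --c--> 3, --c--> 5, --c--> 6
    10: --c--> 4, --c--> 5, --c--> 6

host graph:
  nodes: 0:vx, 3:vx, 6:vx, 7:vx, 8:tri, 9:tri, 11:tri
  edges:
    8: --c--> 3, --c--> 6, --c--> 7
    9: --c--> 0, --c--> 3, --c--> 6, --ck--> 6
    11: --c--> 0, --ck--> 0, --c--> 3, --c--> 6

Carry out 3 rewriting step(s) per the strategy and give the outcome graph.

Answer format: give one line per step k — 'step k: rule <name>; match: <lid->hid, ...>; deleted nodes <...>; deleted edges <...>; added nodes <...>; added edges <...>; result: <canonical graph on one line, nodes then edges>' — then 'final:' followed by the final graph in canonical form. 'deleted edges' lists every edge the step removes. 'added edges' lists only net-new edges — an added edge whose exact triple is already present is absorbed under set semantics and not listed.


step 1: rule r1; match: 0->8, 1->3, 2->6, 3->7; deleted nodes 8; deleted edges (8,3,c); (8,6,c); (8,7,c); added nodes 12, 13, 14, 15, 16, 17, 18; added edges (15,3,c); (15,12,c); (15,14,c); (16,6,c); (16,12,c); (16,13,c); (17,7,c); (17,13,c); (17,14,c); (18,12,c); (18,13,c); (18,14,c); result: nodes: 0:vx, 3:vx, 6:vx, 7:vx, 9:tri, 11:tri, 12:vx, 13:vx, 14:vx, 15:tri, 16:tri, 17:tri, 18:tri edges: (9,0,c); (9,3,c); (9,6,c); (9,6,ck); (11,0,c); (11,0,ck); (11,3,c); (11,6,c); (15,3,c); (15,12,c); (15,14,c); (16,6,c); (16,12,c); (16,13,c); (17,7,c); (17,13,c); (17,14,c); (18,12,c); (18,13,c); (18,14,c)
step 2: rule r1; match: 0->15, 1->3, 2->12, 3->14; deleted nodes 15; deleted edges (15,3,c); (15,12,c); (15,14,c); added nodes 19, 20, 21, 22, 23, 24, 25; added edges (22,3,c); (22,19,c); (22,21,c); (23,12,c); (23,19,c); (23,20,c); (24,14,c); (24,20,c); (24,21,c); (25,19,c); (25,20,c); (25,21,c); result: nodes: 0:vx, 3:vx, 6:vx, 7:vx, 9:tri, 11:tri, 12:vx, 13:vx, 14:vx, 16:tri, 17:tri, 18:tri, 19:vx, 20:vx, 21:vx, 22:tri, 23:tri, 24:tri, 25:tri edges: (9,0,c); (9,3,c); (9,6,c); (9,6,ck); (11,0,c); (11,0,ck); (11,3,c); (11,6,c); (16,6,c); (16,12,c); (16,13,c); (17,7,c); (17,13,c); (17,14,c); (18,12,c); (18,13,c); (18,14,c); (22,3,c); (22,19,c); (22,21,c); (23,12,c); (23,19,c); (23,20,c); (24,14,c); (24,20,c); (24,21,c); (25,19,c); (25,20,c); (25,21,c)
step 3: rule r1; match: 0->16, 1->6, 2->12, 3->13; deleted nodes 16; deleted edges (16,6,c); (16,12,c); (16,13,c); added nodes 26, 27, 28, 29, 30, 31, 32; added edges (29,6,c); (29,26,c); (29,28,c); (30,12,c); (30,26,c); (30,27,c); (31,13,c); (31,27,c); (31,28,c); (32,26,c); (32,27,c); (32,28,c); result: nodes: 0:vx, 3:vx, 6:vx, 7:vx, 9:tri, 11:tri, 12:vx, 13:vx, 14:vx, 17:tri, 18:tri, 19:vx, 20:vx, 21:vx, 22:tri, 23:tri, 24:tri, 25:tri, 26:vx, 27:vx, 28:vx, 29:tri, 30:tri, 31:tri, 32:tri edges: (9,0,c); (9,3,c); (9,6,c); (9,6,ck); (11,0,c); (11,0,ck); (11,3,c); (11,6,c); (17,7,c); (17,13,c); (17,14,c); (18,12,c); (18,13,c); (18,14,c); (22,3,c); (22,19,c); (22,21,c); (23,12,c); (23,19,c); (23,20,c); (24,14,c); (24,20,c); (24,21,c); (25,19,c); (25,20,c); (25,21,c); (29,6,c); (29,26,c); (29,28,c); (30,12,c); (30,26,c); (30,27,c); (31,13,c); (31,27,c); (31,28,c); (32,26,c); (32,27,c); (32,28,c)
final:
nodes: 0:vx, 3:vx, 6:vx, 7:vx, 9:tri, 11:tri, 12:vx, 13:vx, 14:vx, 17:tri, 18:tri, 19:vx, 20:vx, 21:vx, 22:tri, 23:tri, 24:tri, 25:tri, 26:vx, 27:vx, 28:vx, 29:tri, 30:tri, 31:tri, 32:tri
edges: (9,0,c); (9,3,c); (9,6,c); (9,6,ck); (11,0,c); (11,0,ck); (11,3,c); (11,6,c); (17,7,c); (17,13,c); (17,14,c); (18,12,c); (18,13,c); (18,14,c); (22,3,c); (22,19,c); (22,21,c); (23,12,c); (23,19,c); (23,20,c); (24,14,c); (24,20,c); (24,21,c); (25,19,c); (25,20,c); (25,21,c); (29,6,c); (29,26,c); (29,28,c); (30,12,c); (30,26,c); (30,27,c); (31,13,c); (31,27,c); (31,28,c); (32,26,c); (32,27,c); (32,28,c)
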